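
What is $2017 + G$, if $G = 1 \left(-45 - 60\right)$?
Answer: $1912$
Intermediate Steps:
$G = -105$ ($G = 1 \left(-45 - 60\right) = 1 \left(-105\right) = -105$)
$2017 + G = 2017 - 105 = 1912$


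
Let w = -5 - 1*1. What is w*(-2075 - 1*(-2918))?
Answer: -5058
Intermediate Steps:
w = -6 (w = -5 - 1 = -6)
w*(-2075 - 1*(-2918)) = -6*(-2075 - 1*(-2918)) = -6*(-2075 + 2918) = -6*843 = -5058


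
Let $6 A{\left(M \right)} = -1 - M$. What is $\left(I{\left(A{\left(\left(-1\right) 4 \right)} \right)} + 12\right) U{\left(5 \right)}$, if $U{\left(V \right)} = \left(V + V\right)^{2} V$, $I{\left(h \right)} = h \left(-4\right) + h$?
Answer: $5250$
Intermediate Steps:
$A{\left(M \right)} = - \frac{1}{6} - \frac{M}{6}$ ($A{\left(M \right)} = \frac{-1 - M}{6} = - \frac{1}{6} - \frac{M}{6}$)
$I{\left(h \right)} = - 3 h$ ($I{\left(h \right)} = - 4 h + h = - 3 h$)
$U{\left(V \right)} = 4 V^{3}$ ($U{\left(V \right)} = \left(2 V\right)^{2} V = 4 V^{2} V = 4 V^{3}$)
$\left(I{\left(A{\left(\left(-1\right) 4 \right)} \right)} + 12\right) U{\left(5 \right)} = \left(- 3 \left(- \frac{1}{6} - \frac{\left(-1\right) 4}{6}\right) + 12\right) 4 \cdot 5^{3} = \left(- 3 \left(- \frac{1}{6} - - \frac{2}{3}\right) + 12\right) 4 \cdot 125 = \left(- 3 \left(- \frac{1}{6} + \frac{2}{3}\right) + 12\right) 500 = \left(\left(-3\right) \frac{1}{2} + 12\right) 500 = \left(- \frac{3}{2} + 12\right) 500 = \frac{21}{2} \cdot 500 = 5250$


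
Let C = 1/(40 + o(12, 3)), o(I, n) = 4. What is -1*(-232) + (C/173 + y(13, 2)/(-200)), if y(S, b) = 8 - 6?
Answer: 22073861/95150 ≈ 231.99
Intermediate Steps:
y(S, b) = 2
C = 1/44 (C = 1/(40 + 4) = 1/44 ≈ 0.022727)
-1*(-232) + (C/173 + y(13, 2)/(-200)) = -1*(-232) + ((1/44)/173 + 2/(-200)) = 232 + ((1/44)*(1/173) + 2*(-1/200)) = 232 + (1/7612 - 1/100) = 232 - 939/95150 = 22073861/95150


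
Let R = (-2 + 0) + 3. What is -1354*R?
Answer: -1354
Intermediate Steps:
R = 1 (R = -2 + 3 = 1)
-1354*R = -1354*1 = -1354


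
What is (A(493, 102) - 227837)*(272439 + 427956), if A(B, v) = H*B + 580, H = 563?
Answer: 35231269290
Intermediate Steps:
A(B, v) = 580 + 563*B (A(B, v) = 563*B + 580 = 580 + 563*B)
(A(493, 102) - 227837)*(272439 + 427956) = ((580 + 563*493) - 227837)*(272439 + 427956) = ((580 + 277559) - 227837)*700395 = (278139 - 227837)*700395 = 50302*700395 = 35231269290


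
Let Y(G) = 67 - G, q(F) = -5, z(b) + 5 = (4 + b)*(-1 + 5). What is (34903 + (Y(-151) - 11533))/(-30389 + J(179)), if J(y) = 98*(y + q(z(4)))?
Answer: -23588/13337 ≈ -1.7686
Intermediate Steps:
z(b) = 11 + 4*b (z(b) = -5 + (4 + b)*(-1 + 5) = -5 + (4 + b)*4 = -5 + (16 + 4*b) = 11 + 4*b)
J(y) = -490 + 98*y (J(y) = 98*(y - 5) = 98*(-5 + y) = -490 + 98*y)
(34903 + (Y(-151) - 11533))/(-30389 + J(179)) = (34903 + ((67 - 1*(-151)) - 11533))/(-30389 + (-490 + 98*179)) = (34903 + ((67 + 151) - 11533))/(-30389 + (-490 + 17542)) = (34903 + (218 - 11533))/(-30389 + 17052) = (34903 - 11315)/(-13337) = 23588*(-1/13337) = -23588/13337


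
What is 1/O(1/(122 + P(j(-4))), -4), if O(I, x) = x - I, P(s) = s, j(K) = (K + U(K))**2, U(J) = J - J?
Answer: -138/553 ≈ -0.24955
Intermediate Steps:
U(J) = 0
j(K) = K**2 (j(K) = (K + 0)**2 = K**2)
1/O(1/(122 + P(j(-4))), -4) = 1/(-4 - 1/(122 + (-4)**2)) = 1/(-4 - 1/(122 + 16)) = 1/(-4 - 1/138) = 1/(-553/138) = -138/553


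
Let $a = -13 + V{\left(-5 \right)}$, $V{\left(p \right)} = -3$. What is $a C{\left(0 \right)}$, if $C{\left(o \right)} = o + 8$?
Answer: $-128$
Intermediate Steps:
$C{\left(o \right)} = 8 + o$
$a = -16$ ($a = -13 - 3 = -16$)
$a C{\left(0 \right)} = - 16 \left(8 + 0\right) = \left(-16\right) 8 = -128$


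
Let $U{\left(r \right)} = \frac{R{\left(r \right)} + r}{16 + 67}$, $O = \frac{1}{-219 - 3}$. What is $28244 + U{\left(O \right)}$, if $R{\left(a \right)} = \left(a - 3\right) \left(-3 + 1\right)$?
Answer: $\frac{520425277}{18426} \approx 28244.0$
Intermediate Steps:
$R{\left(a \right)} = 6 - 2 a$ ($R{\left(a \right)} = \left(-3 + a\right) \left(-2\right) = 6 - 2 a$)
$O = - \frac{1}{222}$ ($O = \frac{1}{-222} = - \frac{1}{222} \approx -0.0045045$)
$U{\left(r \right)} = \frac{6}{83} - \frac{r}{83}$ ($U{\left(r \right)} = \frac{\left(6 - 2 r\right) + r}{16 + 67} = \frac{6 - r}{83} = \left(6 - r\right) \frac{1}{83} = \frac{6}{83} - \frac{r}{83}$)
$28244 + U{\left(O \right)} = 28244 + \left(\frac{6}{83} - - \frac{1}{18426}\right) = 28244 + \left(\frac{6}{83} + \frac{1}{18426}\right) = 28244 + \frac{1333}{18426} = \frac{520425277}{18426}$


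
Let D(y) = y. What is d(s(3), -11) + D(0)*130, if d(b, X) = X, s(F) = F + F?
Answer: -11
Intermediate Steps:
s(F) = 2*F
d(s(3), -11) + D(0)*130 = -11 + 0*130 = -11 + 0 = -11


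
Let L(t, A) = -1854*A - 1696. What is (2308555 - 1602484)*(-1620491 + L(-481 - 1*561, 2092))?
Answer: -3883923583605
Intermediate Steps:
L(t, A) = -1696 - 1854*A
(2308555 - 1602484)*(-1620491 + L(-481 - 1*561, 2092)) = (2308555 - 1602484)*(-1620491 + (-1696 - 1854*2092)) = 706071*(-1620491 + (-1696 - 3878568)) = 706071*(-1620491 - 3880264) = 706071*(-5500755) = -3883923583605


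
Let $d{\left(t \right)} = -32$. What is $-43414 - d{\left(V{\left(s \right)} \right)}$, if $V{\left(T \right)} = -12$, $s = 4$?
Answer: $-43382$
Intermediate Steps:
$-43414 - d{\left(V{\left(s \right)} \right)} = -43414 - -32 = -43414 + 32 = -43382$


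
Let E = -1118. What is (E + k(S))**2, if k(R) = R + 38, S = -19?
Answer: 1207801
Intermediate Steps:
k(R) = 38 + R
(E + k(S))**2 = (-1118 + (38 - 19))**2 = (-1118 + 19)**2 = (-1099)**2 = 1207801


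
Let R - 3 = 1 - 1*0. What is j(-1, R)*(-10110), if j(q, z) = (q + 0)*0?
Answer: 0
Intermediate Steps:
R = 4 (R = 3 + (1 - 1*0) = 3 + (1 + 0) = 3 + 1 = 4)
j(q, z) = 0 (j(q, z) = q*0 = 0)
j(-1, R)*(-10110) = 0*(-10110) = 0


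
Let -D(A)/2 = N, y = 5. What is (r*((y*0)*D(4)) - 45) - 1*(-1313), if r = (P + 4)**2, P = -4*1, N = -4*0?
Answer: 1268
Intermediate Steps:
N = 0
D(A) = 0 (D(A) = -2*0 = 0)
P = -4
r = 0 (r = (-4 + 4)**2 = 0**2 = 0)
(r*((y*0)*D(4)) - 45) - 1*(-1313) = (0*((5*0)*0) - 45) - 1*(-1313) = (0*(0*0) - 45) + 1313 = (0*0 - 45) + 1313 = (0 - 45) + 1313 = -45 + 1313 = 1268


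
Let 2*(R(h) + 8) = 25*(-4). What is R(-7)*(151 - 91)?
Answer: -3480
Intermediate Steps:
R(h) = -58 (R(h) = -8 + (25*(-4))/2 = -8 + (½)*(-100) = -8 - 50 = -58)
R(-7)*(151 - 91) = -58*(151 - 91) = -58*60 = -3480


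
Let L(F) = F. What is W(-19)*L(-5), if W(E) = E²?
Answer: -1805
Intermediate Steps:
W(-19)*L(-5) = (-19)²*(-5) = 361*(-5) = -1805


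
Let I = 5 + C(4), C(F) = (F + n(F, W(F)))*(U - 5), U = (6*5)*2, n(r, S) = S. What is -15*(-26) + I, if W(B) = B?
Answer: 835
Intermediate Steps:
U = 60 (U = 30*2 = 60)
C(F) = 110*F (C(F) = (F + F)*(60 - 5) = (2*F)*55 = 110*F)
I = 445 (I = 5 + 110*4 = 5 + 440 = 445)
-15*(-26) + I = -15*(-26) + 445 = 390 + 445 = 835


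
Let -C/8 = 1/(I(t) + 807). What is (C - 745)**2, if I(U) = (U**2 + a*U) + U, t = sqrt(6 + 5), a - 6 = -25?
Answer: 3841655889478213/6921408025 + 2231319348*sqrt(11)/6921408025 ≈ 5.5504e+5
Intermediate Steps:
a = -19 (a = 6 - 25 = -19)
t = sqrt(11) ≈ 3.3166
I(U) = U**2 - 18*U (I(U) = (U**2 - 19*U) + U = U**2 - 18*U)
C = -8/(807 + sqrt(11)*(-18 + sqrt(11))) (C = -8/(sqrt(11)*(-18 + sqrt(11)) + 807) = -8/(807 + sqrt(11)*(-18 + sqrt(11))) ≈ -0.010550)
(C - 745)**2 = ((-818/83195 - 18*sqrt(11)/83195) - 745)**2 = (-61981093/83195 - 18*sqrt(11)/83195)**2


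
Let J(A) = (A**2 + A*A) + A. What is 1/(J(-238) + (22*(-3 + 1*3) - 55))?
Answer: 1/112995 ≈ 8.8500e-6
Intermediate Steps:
J(A) = A + 2*A**2 (J(A) = (A**2 + A**2) + A = 2*A**2 + A = A + 2*A**2)
1/(J(-238) + (22*(-3 + 1*3) - 55)) = 1/(-238*(1 + 2*(-238)) + (22*(-3 + 1*3) - 55)) = 1/(-238*(1 - 476) + (22*(-3 + 3) - 55)) = 1/(-238*(-475) + (22*0 - 55)) = 1/(113050 + (0 - 55)) = 1/(113050 - 55) = 1/112995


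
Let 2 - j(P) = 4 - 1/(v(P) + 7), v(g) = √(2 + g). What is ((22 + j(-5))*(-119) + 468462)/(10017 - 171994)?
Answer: (-466082*√3 + 3262455*I)/(161977*(√3 - 7*I)) ≈ -2.8774 - 2.4471e-5*I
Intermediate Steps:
j(P) = -2 + 1/(7 + √(2 + P)) (j(P) = 2 - (4 - 1/(√(2 + P) + 7)) = 2 - (4 - 1/(7 + √(2 + P))) = 2 + (-4 + 1/(7 + √(2 + P))) = -2 + 1/(7 + √(2 + P)))
((22 + j(-5))*(-119) + 468462)/(10017 - 171994) = ((22 + (-13 - 2*√(2 - 5))/(7 + √(2 - 5)))*(-119) + 468462)/(10017 - 171994) = ((22 + (-13 - 2*I*√3)/(7 + √(-3)))*(-119) + 468462)/(-161977) = ((22 + (-13 - 2*I*√3)/(7 + I*√3))*(-119) + 468462)*(-1/161977) = ((-2618 - 119*(-13 - 2*I*√3)/(7 + I*√3)) + 468462)*(-1/161977) = (465844 - 119*(-13 - 2*I*√3)/(7 + I*√3))*(-1/161977) = -465844/161977 + 119*(-13 - 2*I*√3)/(161977*(7 + I*√3))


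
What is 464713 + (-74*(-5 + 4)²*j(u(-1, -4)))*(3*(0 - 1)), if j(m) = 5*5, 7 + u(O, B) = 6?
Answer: 470263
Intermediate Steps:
u(O, B) = -1 (u(O, B) = -7 + 6 = -1)
j(m) = 25
464713 + (-74*(-5 + 4)²*j(u(-1, -4)))*(3*(0 - 1)) = 464713 + (-74*(-5 + 4)²*25)*(3*(0 - 1)) = 464713 + (-74*(-1)²*25)*(3*(-1)) = 464713 - 74*25*(-3) = 464713 - 1850*(-3) = 464713 + 5550 = 470263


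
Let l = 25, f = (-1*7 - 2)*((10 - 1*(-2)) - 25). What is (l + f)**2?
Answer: 20164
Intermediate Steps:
f = 117 (f = (-7 - 2)*((10 + 2) - 25) = -9*(12 - 25) = -9*(-13) = 117)
(l + f)**2 = (25 + 117)**2 = 142**2 = 20164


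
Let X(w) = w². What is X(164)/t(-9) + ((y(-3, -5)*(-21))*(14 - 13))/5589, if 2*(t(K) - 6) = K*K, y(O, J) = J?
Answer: 33405917/57753 ≈ 578.43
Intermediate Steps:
t(K) = 6 + K²/2 (t(K) = 6 + (K*K)/2 = 6 + K²/2)
X(164)/t(-9) + ((y(-3, -5)*(-21))*(14 - 13))/5589 = 164²/(6 + (½)*(-9)²) + ((-5*(-21))*(14 - 13))/5589 = 26896/(6 + (½)*81) + (105*1)*(1/5589) = 26896/(6 + 81/2) + 105*(1/5589) = 26896/(93/2) + 35/1863 = 26896*(2/93) + 35/1863 = 53792/93 + 35/1863 = 33405917/57753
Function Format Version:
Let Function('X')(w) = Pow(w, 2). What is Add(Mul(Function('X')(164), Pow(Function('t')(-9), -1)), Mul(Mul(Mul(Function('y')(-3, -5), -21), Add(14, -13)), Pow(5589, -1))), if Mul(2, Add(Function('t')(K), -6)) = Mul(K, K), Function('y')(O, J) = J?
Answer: Rational(33405917, 57753) ≈ 578.43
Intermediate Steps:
Function('t')(K) = Add(6, Mul(Rational(1, 2), Pow(K, 2))) (Function('t')(K) = Add(6, Mul(Rational(1, 2), Mul(K, K))) = Add(6, Mul(Rational(1, 2), Pow(K, 2))))
Add(Mul(Function('X')(164), Pow(Function('t')(-9), -1)), Mul(Mul(Mul(Function('y')(-3, -5), -21), Add(14, -13)), Pow(5589, -1))) = Add(Mul(Pow(164, 2), Pow(Add(6, Mul(Rational(1, 2), Pow(-9, 2))), -1)), Mul(Mul(Mul(-5, -21), Add(14, -13)), Pow(5589, -1))) = Add(Mul(26896, Pow(Add(6, Mul(Rational(1, 2), 81)), -1)), Mul(Mul(105, 1), Rational(1, 5589))) = Add(Mul(26896, Pow(Add(6, Rational(81, 2)), -1)), Mul(105, Rational(1, 5589))) = Add(Mul(26896, Pow(Rational(93, 2), -1)), Rational(35, 1863)) = Add(Mul(26896, Rational(2, 93)), Rational(35, 1863)) = Add(Rational(53792, 93), Rational(35, 1863)) = Rational(33405917, 57753)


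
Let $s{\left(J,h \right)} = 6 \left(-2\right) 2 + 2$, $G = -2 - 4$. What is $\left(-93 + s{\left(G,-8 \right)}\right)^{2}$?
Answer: $13225$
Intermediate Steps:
$G = -6$
$s{\left(J,h \right)} = -22$ ($s{\left(J,h \right)} = \left(-12\right) 2 + 2 = -24 + 2 = -22$)
$\left(-93 + s{\left(G,-8 \right)}\right)^{2} = \left(-93 - 22\right)^{2} = \left(-115\right)^{2} = 13225$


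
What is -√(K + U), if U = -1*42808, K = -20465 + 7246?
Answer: -I*√56027 ≈ -236.7*I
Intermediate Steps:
K = -13219
U = -42808
-√(K + U) = -√(-13219 - 42808) = -√(-56027) = -I*√56027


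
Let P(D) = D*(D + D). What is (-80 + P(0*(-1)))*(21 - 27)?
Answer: 480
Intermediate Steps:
P(D) = 2*D² (P(D) = D*(2*D) = 2*D²)
(-80 + P(0*(-1)))*(21 - 27) = (-80 + 2*(0*(-1))²)*(21 - 27) = (-80 + 2*0²)*(-6) = (-80 + 2*0)*(-6) = (-80 + 0)*(-6) = -80*(-6) = 480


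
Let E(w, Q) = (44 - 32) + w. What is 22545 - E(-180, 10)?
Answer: 22713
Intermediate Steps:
E(w, Q) = 12 + w
22545 - E(-180, 10) = 22545 - (12 - 180) = 22545 - 1*(-168) = 22545 + 168 = 22713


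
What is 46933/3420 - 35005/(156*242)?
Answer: 137674793/10759320 ≈ 12.796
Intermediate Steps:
46933/3420 - 35005/(156*242) = 46933*(1/3420) - 35005/37752 = 46933/3420 - 35005*1/37752 = 46933/3420 - 35005/37752 = 137674793/10759320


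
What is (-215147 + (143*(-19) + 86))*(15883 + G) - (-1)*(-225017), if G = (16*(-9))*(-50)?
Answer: -5027194591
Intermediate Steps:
G = 7200 (G = -144*(-50) = 7200)
(-215147 + (143*(-19) + 86))*(15883 + G) - (-1)*(-225017) = (-215147 + (143*(-19) + 86))*(15883 + 7200) - (-1)*(-225017) = (-215147 + (-2717 + 86))*23083 - 1*225017 = (-215147 - 2631)*23083 - 225017 = -217778*23083 - 225017 = -5026969574 - 225017 = -5027194591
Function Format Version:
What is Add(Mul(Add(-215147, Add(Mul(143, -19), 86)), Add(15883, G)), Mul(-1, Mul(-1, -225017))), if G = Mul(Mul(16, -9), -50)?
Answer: -5027194591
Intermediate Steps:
G = 7200 (G = Mul(-144, -50) = 7200)
Add(Mul(Add(-215147, Add(Mul(143, -19), 86)), Add(15883, G)), Mul(-1, Mul(-1, -225017))) = Add(Mul(Add(-215147, Add(Mul(143, -19), 86)), Add(15883, 7200)), Mul(-1, Mul(-1, -225017))) = Add(Mul(Add(-215147, Add(-2717, 86)), 23083), Mul(-1, 225017)) = Add(Mul(Add(-215147, -2631), 23083), -225017) = Add(Mul(-217778, 23083), -225017) = Add(-5026969574, -225017) = -5027194591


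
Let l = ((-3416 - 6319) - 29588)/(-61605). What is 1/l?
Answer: 61605/39323 ≈ 1.5666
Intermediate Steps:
l = 39323/61605 (l = (-9735 - 29588)*(-1/61605) = -39323*(-1/61605) = 39323/61605 ≈ 0.63831)
1/l = 1/(39323/61605) = 61605/39323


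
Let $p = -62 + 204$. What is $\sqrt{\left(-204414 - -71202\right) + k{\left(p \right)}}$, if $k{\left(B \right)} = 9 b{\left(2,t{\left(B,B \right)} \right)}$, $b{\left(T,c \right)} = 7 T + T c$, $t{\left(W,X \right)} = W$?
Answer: $i \sqrt{130530} \approx 361.29 i$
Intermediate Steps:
$p = 142$
$k{\left(B \right)} = 126 + 18 B$ ($k{\left(B \right)} = 9 \cdot 2 \left(7 + B\right) = 9 \left(14 + 2 B\right) = 126 + 18 B$)
$\sqrt{\left(-204414 - -71202\right) + k{\left(p \right)}} = \sqrt{\left(-204414 - -71202\right) + \left(126 + 18 \cdot 142\right)} = \sqrt{\left(-204414 + 71202\right) + \left(126 + 2556\right)} = \sqrt{-133212 + 2682} = \sqrt{-130530} = i \sqrt{130530}$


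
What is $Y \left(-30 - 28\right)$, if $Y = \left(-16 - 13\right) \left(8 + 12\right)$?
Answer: $33640$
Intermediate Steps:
$Y = -580$ ($Y = \left(-29\right) 20 = -580$)
$Y \left(-30 - 28\right) = - 580 \left(-30 - 28\right) = \left(-580\right) \left(-58\right) = 33640$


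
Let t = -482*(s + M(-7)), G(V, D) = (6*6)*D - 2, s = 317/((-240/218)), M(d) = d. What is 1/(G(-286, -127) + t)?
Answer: 60/8255273 ≈ 7.2681e-6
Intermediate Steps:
s = -34553/120 (s = 317/((-240*1/218)) = 317/(-120/109) = 317*(-109/120) = -34553/120 ≈ -287.94)
G(V, D) = -2 + 36*D (G(V, D) = 36*D - 2 = -2 + 36*D)
t = 8529713/60 (t = -482*(-34553/120 - 7) = -482*(-35393/120) = 8529713/60 ≈ 1.4216e+5)
1/(G(-286, -127) + t) = 1/((-2 + 36*(-127)) + 8529713/60) = 1/((-2 - 4572) + 8529713/60) = 1/(-4574 + 8529713/60) = 1/(8255273/60) = 60/8255273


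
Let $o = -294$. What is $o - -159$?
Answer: $-135$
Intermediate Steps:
$o - -159 = -294 - -159 = -294 + 159 = -135$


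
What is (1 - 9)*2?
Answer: -16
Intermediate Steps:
(1 - 9)*2 = -8*2 = -16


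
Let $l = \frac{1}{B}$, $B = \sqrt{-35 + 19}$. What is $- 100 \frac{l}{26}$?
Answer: $\frac{25 i}{26} \approx 0.96154 i$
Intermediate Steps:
$B = 4 i$ ($B = \sqrt{-16} = 4 i \approx 4.0 i$)
$l = - \frac{i}{4}$ ($l = \frac{1}{4 i} = - \frac{i}{4} \approx - 0.25 i$)
$- 100 \frac{l}{26} = - 100 \frac{\left(- \frac{1}{4}\right) i}{26} = - 100 - \frac{i}{4} \cdot \frac{1}{26} = - 100 \left(- \frac{i}{104}\right) = \frac{25 i}{26}$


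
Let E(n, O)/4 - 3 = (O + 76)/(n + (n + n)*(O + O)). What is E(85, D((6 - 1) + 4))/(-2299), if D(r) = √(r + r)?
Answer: -292724/56084105 - 3636*√2/56084105 ≈ -0.0053111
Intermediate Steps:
D(r) = √2*√r (D(r) = √(2*r) = √2*√r)
E(n, O) = 12 + 4*(76 + O)/(n + 4*O*n) (E(n, O) = 12 + 4*((O + 76)/(n + (n + n)*(O + O))) = 12 + 4*((76 + O)/(n + (2*n)*(2*O))) = 12 + 4*((76 + O)/(n + 4*O*n)) = 12 + 4*(76 + O)/(n + 4*O*n))
E(85, D((6 - 1) + 4))/(-2299) = (4*(76 + √2*√((6 - 1) + 4) + 3*85 + 12*(√2*√((6 - 1) + 4))*85)/(85*(1 + 4*(√2*√((6 - 1) + 4)))))/(-2299) = (4*(1/85)*(76 + √2*√(5 + 4) + 255 + 12*(√2*√(5 + 4))*85)/(1 + 4*(√2*√(5 + 4))))*(-1/2299) = (4*(1/85)*(76 + √2*√9 + 255 + 12*(√2*√9)*85)/(1 + 4*(√2*√9)))*(-1/2299) = (4*(1/85)*(76 + √2*3 + 255 + 12*(√2*3)*85)/(1 + 4*(√2*3)))*(-1/2299) = (4*(1/85)*(76 + 3*√2 + 255 + 12*(3*√2)*85)/(1 + 4*(3*√2)))*(-1/2299) = (4*(1/85)*(76 + 3*√2 + 255 + 3060*√2)/(1 + 12*√2))*(-1/2299) = (4*(1/85)*(331 + 3063*√2)/(1 + 12*√2))*(-1/2299) = (4*(331 + 3063*√2)/(85*(1 + 12*√2)))*(-1/2299) = -4*(331 + 3063*√2)/(195415*(1 + 12*√2))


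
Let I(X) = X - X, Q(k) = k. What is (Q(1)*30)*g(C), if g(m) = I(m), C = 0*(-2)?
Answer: 0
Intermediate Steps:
I(X) = 0
C = 0
g(m) = 0
(Q(1)*30)*g(C) = (1*30)*0 = 30*0 = 0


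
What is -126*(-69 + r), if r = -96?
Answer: 20790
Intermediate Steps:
-126*(-69 + r) = -126*(-69 - 96) = -126*(-165) = 20790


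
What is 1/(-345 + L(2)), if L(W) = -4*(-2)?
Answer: -1/337 ≈ -0.0029674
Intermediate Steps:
L(W) = 8
1/(-345 + L(2)) = 1/(-345 + 8) = 1/(-337) = -1/337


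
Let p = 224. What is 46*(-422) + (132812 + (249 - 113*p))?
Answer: 88337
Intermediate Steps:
46*(-422) + (132812 + (249 - 113*p)) = 46*(-422) + (132812 + (249 - 113*224)) = -19412 + (132812 + (249 - 25312)) = -19412 + (132812 - 25063) = -19412 + 107749 = 88337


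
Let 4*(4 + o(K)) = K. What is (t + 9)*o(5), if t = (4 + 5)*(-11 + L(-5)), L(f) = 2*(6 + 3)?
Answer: -198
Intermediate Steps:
L(f) = 18 (L(f) = 2*9 = 18)
o(K) = -4 + K/4
t = 63 (t = (4 + 5)*(-11 + 18) = 9*7 = 63)
(t + 9)*o(5) = (63 + 9)*(-4 + (¼)*5) = 72*(-4 + 5/4) = 72*(-11/4) = -198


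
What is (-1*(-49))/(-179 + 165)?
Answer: -7/2 ≈ -3.5000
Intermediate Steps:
(-1*(-49))/(-179 + 165) = 49/(-14) = 49*(-1/14) = -7/2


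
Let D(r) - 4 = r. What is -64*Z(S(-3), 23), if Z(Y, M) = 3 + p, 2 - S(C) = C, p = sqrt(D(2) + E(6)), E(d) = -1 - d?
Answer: -192 - 64*I ≈ -192.0 - 64.0*I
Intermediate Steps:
D(r) = 4 + r
p = I (p = sqrt((4 + 2) + (-1 - 1*6)) = sqrt(6 + (-1 - 6)) = sqrt(6 - 7) = sqrt(-1) = I ≈ 1.0*I)
S(C) = 2 - C
Z(Y, M) = 3 + I
-64*Z(S(-3), 23) = -64*(3 + I) = -192 - 64*I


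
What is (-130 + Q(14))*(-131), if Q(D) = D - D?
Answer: 17030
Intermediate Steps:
Q(D) = 0
(-130 + Q(14))*(-131) = (-130 + 0)*(-131) = -130*(-131) = 17030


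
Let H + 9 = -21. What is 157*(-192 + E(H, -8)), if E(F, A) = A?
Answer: -31400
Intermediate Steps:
H = -30 (H = -9 - 21 = -30)
157*(-192 + E(H, -8)) = 157*(-192 - 8) = 157*(-200) = -31400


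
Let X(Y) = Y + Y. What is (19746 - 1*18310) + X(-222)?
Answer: 992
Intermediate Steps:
X(Y) = 2*Y
(19746 - 1*18310) + X(-222) = (19746 - 1*18310) + 2*(-222) = (19746 - 18310) - 444 = 1436 - 444 = 992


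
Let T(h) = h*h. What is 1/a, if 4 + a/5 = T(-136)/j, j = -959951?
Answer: -959951/19291500 ≈ -0.049760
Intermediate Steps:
T(h) = h**2
a = -19291500/959951 (a = -20 + 5*((-136)**2/(-959951)) = -20 + 5*(18496*(-1/959951)) = -20 + 5*(-18496/959951) = -20 - 92480/959951 = -19291500/959951 ≈ -20.096)
1/a = 1/(-19291500/959951) = -959951/19291500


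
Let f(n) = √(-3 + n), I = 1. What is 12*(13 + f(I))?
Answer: 156 + 12*I*√2 ≈ 156.0 + 16.971*I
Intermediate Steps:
12*(13 + f(I)) = 12*(13 + √(-3 + 1)) = 12*(13 + √(-2)) = 12*(13 + I*√2) = 156 + 12*I*√2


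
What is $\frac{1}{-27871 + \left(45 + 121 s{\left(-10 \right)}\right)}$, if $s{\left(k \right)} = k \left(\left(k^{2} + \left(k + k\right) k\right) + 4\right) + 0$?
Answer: $- \frac{1}{395666} \approx -2.5274 \cdot 10^{-6}$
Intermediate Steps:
$s{\left(k \right)} = k \left(4 + 3 k^{2}\right)$ ($s{\left(k \right)} = k \left(\left(k^{2} + 2 k k\right) + 4\right) + 0 = k \left(\left(k^{2} + 2 k^{2}\right) + 4\right) + 0 = k \left(3 k^{2} + 4\right) + 0 = k \left(4 + 3 k^{2}\right) + 0 = k \left(4 + 3 k^{2}\right)$)
$\frac{1}{-27871 + \left(45 + 121 s{\left(-10 \right)}\right)} = \frac{1}{-27871 + \left(45 + 121 \left(- 10 \left(4 + 3 \left(-10\right)^{2}\right)\right)\right)} = \frac{1}{-27871 + \left(45 + 121 \left(- 10 \left(4 + 3 \cdot 100\right)\right)\right)} = \frac{1}{-27871 + \left(45 + 121 \left(- 10 \left(4 + 300\right)\right)\right)} = \frac{1}{-27871 + \left(45 + 121 \left(\left(-10\right) 304\right)\right)} = \frac{1}{-27871 + \left(45 + 121 \left(-3040\right)\right)} = \frac{1}{-27871 + \left(45 - 367840\right)} = \frac{1}{-27871 - 367795} = \frac{1}{-395666} = - \frac{1}{395666}$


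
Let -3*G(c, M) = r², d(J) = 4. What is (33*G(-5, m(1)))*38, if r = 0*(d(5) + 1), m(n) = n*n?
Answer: 0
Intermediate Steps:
m(n) = n²
r = 0 (r = 0*(4 + 1) = 0*5 = 0)
G(c, M) = 0 (G(c, M) = -⅓*0² = -⅓*0 = 0)
(33*G(-5, m(1)))*38 = (33*0)*38 = 0*38 = 0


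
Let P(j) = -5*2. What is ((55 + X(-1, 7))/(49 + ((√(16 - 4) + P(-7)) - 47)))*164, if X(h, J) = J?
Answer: -20336/13 - 5084*√3/13 ≈ -2241.7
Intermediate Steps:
P(j) = -10
((55 + X(-1, 7))/(49 + ((√(16 - 4) + P(-7)) - 47)))*164 = ((55 + 7)/(49 + ((√(16 - 4) - 10) - 47)))*164 = (62/(49 + ((√12 - 10) - 47)))*164 = (62/(49 + ((2*√3 - 10) - 47)))*164 = (62/(49 + ((-10 + 2*√3) - 47)))*164 = (62/(49 + (-57 + 2*√3)))*164 = (62/(-8 + 2*√3))*164 = 10168/(-8 + 2*√3)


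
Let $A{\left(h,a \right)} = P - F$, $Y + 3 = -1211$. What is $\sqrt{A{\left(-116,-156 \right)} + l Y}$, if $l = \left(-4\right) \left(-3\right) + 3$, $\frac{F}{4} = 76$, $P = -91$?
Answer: $61 i \sqrt{5} \approx 136.4 i$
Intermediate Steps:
$F = 304$ ($F = 4 \cdot 76 = 304$)
$Y = -1214$ ($Y = -3 - 1211 = -1214$)
$l = 15$ ($l = 12 + 3 = 15$)
$A{\left(h,a \right)} = -395$ ($A{\left(h,a \right)} = -91 - 304 = -395$)
$\sqrt{A{\left(-116,-156 \right)} + l Y} = \sqrt{-395 + 15 \left(-1214\right)} = \sqrt{-395 - 18210} = \sqrt{-18605} = 61 i \sqrt{5}$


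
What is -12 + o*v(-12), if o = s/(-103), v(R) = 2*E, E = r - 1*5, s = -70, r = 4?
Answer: -1376/103 ≈ -13.359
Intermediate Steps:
E = -1 (E = 4 - 1*5 = 4 - 5 = -1)
v(R) = -2 (v(R) = 2*(-1) = -2)
o = 70/103 (o = -70/(-103) = -70*(-1/103) = 70/103 ≈ 0.67961)
-12 + o*v(-12) = -12 + (70/103)*(-2) = -12 - 140/103 = -1376/103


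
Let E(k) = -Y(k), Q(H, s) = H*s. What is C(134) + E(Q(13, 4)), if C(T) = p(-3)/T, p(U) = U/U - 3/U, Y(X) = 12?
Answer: -803/67 ≈ -11.985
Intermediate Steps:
p(U) = 1 - 3/U
E(k) = -12 (E(k) = -1*12 = -12)
C(T) = 2/T (C(T) = ((-3 - 3)/(-3))/T = (-1/3*(-6))/T = 2/T)
C(134) + E(Q(13, 4)) = 2/134 - 12 = 2*(1/134) - 12 = 1/67 - 12 = -803/67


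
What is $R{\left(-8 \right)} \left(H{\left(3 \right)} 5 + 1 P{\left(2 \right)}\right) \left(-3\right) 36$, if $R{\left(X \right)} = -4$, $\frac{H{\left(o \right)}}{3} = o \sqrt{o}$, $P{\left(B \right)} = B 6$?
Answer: $5184 + 19440 \sqrt{3} \approx 38855.0$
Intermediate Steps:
$P{\left(B \right)} = 6 B$
$H{\left(o \right)} = 3 o^{\frac{3}{2}}$ ($H{\left(o \right)} = 3 o \sqrt{o} = 3 o^{\frac{3}{2}}$)
$R{\left(-8 \right)} \left(H{\left(3 \right)} 5 + 1 P{\left(2 \right)}\right) \left(-3\right) 36 = - 4 \left(3 \cdot 3^{\frac{3}{2}} \cdot 5 + 1 \cdot 6 \cdot 2\right) \left(-3\right) 36 = - 4 \left(3 \cdot 3 \sqrt{3} \cdot 5 + 1 \cdot 12\right) \left(-3\right) 36 = - 4 \left(9 \sqrt{3} \cdot 5 + 12\right) \left(-3\right) 36 = - 4 \left(45 \sqrt{3} + 12\right) \left(-3\right) 36 = - 4 \left(12 + 45 \sqrt{3}\right) \left(-3\right) 36 = - 4 \left(-36 - 135 \sqrt{3}\right) 36 = \left(144 + 540 \sqrt{3}\right) 36 = 5184 + 19440 \sqrt{3}$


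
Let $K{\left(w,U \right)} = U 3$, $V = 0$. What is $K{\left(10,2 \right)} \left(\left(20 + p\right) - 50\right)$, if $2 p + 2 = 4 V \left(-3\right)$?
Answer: $-186$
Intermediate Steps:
$p = -1$ ($p = -1 + \frac{4 \cdot 0 \left(-3\right)}{2} = -1 + \frac{0 \left(-3\right)}{2} = -1 + \frac{1}{2} \cdot 0 = -1 + 0 = -1$)
$K{\left(w,U \right)} = 3 U$
$K{\left(10,2 \right)} \left(\left(20 + p\right) - 50\right) = 3 \cdot 2 \left(\left(20 - 1\right) - 50\right) = 6 \left(19 - 50\right) = 6 \left(-31\right) = -186$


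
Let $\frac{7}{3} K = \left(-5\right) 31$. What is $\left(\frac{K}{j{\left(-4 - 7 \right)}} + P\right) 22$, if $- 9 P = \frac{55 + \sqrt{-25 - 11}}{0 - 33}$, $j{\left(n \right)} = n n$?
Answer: $- \frac{16640}{2079} + \frac{4 i}{9} \approx -8.0038 + 0.44444 i$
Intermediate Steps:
$K = - \frac{465}{7}$ ($K = \frac{3 \left(\left(-5\right) 31\right)}{7} = \frac{3}{7} \left(-155\right) = - \frac{465}{7} \approx -66.429$)
$j{\left(n \right)} = n^{2}$
$P = \frac{5}{27} + \frac{2 i}{99}$ ($P = - \frac{\left(55 + \sqrt{-25 - 11}\right) \frac{1}{0 - 33}}{9} = - \frac{\left(55 + \sqrt{-36}\right) \frac{1}{-33}}{9} = - \frac{\left(55 + 6 i\right) \left(- \frac{1}{33}\right)}{9} = - \frac{- \frac{5}{3} - \frac{2 i}{11}}{9} = \frac{5}{27} + \frac{2 i}{99} \approx 0.18519 + 0.020202 i$)
$\left(\frac{K}{j{\left(-4 - 7 \right)}} + P\right) 22 = \left(- \frac{465}{7 \left(-4 - 7\right)^{2}} + \left(\frac{5}{27} + \frac{2 i}{99}\right)\right) 22 = \left(- \frac{465}{7 \left(-11\right)^{2}} + \left(\frac{5}{27} + \frac{2 i}{99}\right)\right) 22 = \left(- \frac{465}{7 \cdot 121} + \left(\frac{5}{27} + \frac{2 i}{99}\right)\right) 22 = \left(\left(- \frac{465}{7}\right) \frac{1}{121} + \left(\frac{5}{27} + \frac{2 i}{99}\right)\right) 22 = \left(- \frac{465}{847} + \left(\frac{5}{27} + \frac{2 i}{99}\right)\right) 22 = \left(- \frac{8320}{22869} + \frac{2 i}{99}\right) 22 = - \frac{16640}{2079} + \frac{4 i}{9}$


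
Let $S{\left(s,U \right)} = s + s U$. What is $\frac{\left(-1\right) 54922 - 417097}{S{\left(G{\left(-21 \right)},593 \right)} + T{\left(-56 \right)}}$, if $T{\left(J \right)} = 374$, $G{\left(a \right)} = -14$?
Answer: $\frac{472019}{7942} \approx 59.433$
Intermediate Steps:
$S{\left(s,U \right)} = s + U s$
$\frac{\left(-1\right) 54922 - 417097}{S{\left(G{\left(-21 \right)},593 \right)} + T{\left(-56 \right)}} = \frac{\left(-1\right) 54922 - 417097}{- 14 \left(1 + 593\right) + 374} = \frac{-54922 - 417097}{\left(-14\right) 594 + 374} = - \frac{472019}{-8316 + 374} = - \frac{472019}{-7942} = \left(-472019\right) \left(- \frac{1}{7942}\right) = \frac{472019}{7942}$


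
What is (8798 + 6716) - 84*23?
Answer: 13582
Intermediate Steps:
(8798 + 6716) - 84*23 = 15514 - 1932 = 13582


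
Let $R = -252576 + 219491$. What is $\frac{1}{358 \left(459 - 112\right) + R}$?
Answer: $\frac{1}{91141} \approx 1.0972 \cdot 10^{-5}$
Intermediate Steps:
$R = -33085$
$\frac{1}{358 \left(459 - 112\right) + R} = \frac{1}{358 \left(459 - 112\right) - 33085} = \frac{1}{358 \cdot 347 - 33085} = \frac{1}{124226 - 33085} = \frac{1}{91141}$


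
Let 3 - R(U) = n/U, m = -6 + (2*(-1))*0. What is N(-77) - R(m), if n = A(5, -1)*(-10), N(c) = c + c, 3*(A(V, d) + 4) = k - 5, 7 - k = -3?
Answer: -1448/9 ≈ -160.89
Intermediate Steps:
k = 10 (k = 7 - 1*(-3) = 7 + 3 = 10)
A(V, d) = -7/3 (A(V, d) = -4 + (10 - 5)/3 = -4 + (1/3)*5 = -4 + 5/3 = -7/3)
N(c) = 2*c
m = -6 (m = -6 - 2*0 = -6 + 0 = -6)
n = 70/3 (n = -7/3*(-10) = 70/3 ≈ 23.333)
R(U) = 3 - 70/(3*U)
N(-77) - R(m) = 2*(-77) - (3 - 70/3/(-6)) = -154 - (3 - 70/3*(-1/6)) = -154 - (3 + 35/9) = -154 - 1*62/9 = -154 - 62/9 = -1448/9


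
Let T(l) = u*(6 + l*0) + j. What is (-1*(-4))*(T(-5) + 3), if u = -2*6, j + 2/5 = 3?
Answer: -1328/5 ≈ -265.60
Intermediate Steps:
j = 13/5 (j = -2/5 + 3 = 13/5 ≈ 2.6000)
u = -12
T(l) = -347/5 (T(l) = -12*(6 + l*0) + 13/5 = -12*(6 + 0) + 13/5 = -12*6 + 13/5 = -72 + 13/5 = -347/5)
(-1*(-4))*(T(-5) + 3) = (-1*(-4))*(-347/5 + 3) = 4*(-332/5) = -1328/5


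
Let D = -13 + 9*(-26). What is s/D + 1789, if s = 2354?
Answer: 439529/247 ≈ 1779.5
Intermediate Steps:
D = -247 (D = -13 - 234 = -247)
s/D + 1789 = 2354/(-247) + 1789 = 2354*(-1/247) + 1789 = -2354/247 + 1789 = 439529/247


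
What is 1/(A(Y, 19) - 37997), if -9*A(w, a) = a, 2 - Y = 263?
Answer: -9/341992 ≈ -2.6316e-5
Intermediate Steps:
Y = -261 (Y = 2 - 1*263 = 2 - 263 = -261)
A(w, a) = -a/9
1/(A(Y, 19) - 37997) = 1/(-1/9*19 - 37997) = 1/(-19/9 - 37997) = 1/(-341992/9) = -9/341992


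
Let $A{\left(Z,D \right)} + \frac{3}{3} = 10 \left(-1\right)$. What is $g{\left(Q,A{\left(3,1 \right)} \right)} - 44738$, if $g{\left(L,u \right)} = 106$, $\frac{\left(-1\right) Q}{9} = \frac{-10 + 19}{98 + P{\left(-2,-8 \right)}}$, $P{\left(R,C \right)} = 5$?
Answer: $-44632$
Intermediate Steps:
$Q = - \frac{81}{103}$ ($Q = - 9 \frac{-10 + 19}{98 + 5} = - 9 \cdot \frac{9}{103} = - 9 \cdot 9 \cdot \frac{1}{103} = \left(-9\right) \frac{9}{103} = - \frac{81}{103} \approx -0.78641$)
$A{\left(Z,D \right)} = -11$ ($A{\left(Z,D \right)} = -1 + 10 \left(-1\right) = -1 - 10 = -11$)
$g{\left(Q,A{\left(3,1 \right)} \right)} - 44738 = 106 - 44738 = -44632$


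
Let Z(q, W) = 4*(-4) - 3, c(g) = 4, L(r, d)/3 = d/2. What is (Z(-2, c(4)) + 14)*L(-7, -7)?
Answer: 105/2 ≈ 52.500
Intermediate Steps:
L(r, d) = 3*d/2 (L(r, d) = 3*(d/2) = 3*d/2)
Z(q, W) = -19 (Z(q, W) = -16 - 3 = -19)
(Z(-2, c(4)) + 14)*L(-7, -7) = (-19 + 14)*((3/2)*(-7)) = -5*(-21/2) = 105/2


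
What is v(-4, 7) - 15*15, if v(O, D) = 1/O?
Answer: -901/4 ≈ -225.25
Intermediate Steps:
v(-4, 7) - 15*15 = 1/(-4) - 15*15 = -¼ - 225 = -901/4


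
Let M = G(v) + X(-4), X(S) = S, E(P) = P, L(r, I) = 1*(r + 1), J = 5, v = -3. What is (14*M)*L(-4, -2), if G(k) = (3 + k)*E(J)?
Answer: 168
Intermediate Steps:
L(r, I) = 1 + r (L(r, I) = 1*(1 + r) = 1 + r)
G(k) = 15 + 5*k (G(k) = (3 + k)*5 = 15 + 5*k)
M = -4 (M = (15 + 5*(-3)) - 4 = (15 - 15) - 4 = 0 - 4 = -4)
(14*M)*L(-4, -2) = (14*(-4))*(1 - 4) = -56*(-3) = 168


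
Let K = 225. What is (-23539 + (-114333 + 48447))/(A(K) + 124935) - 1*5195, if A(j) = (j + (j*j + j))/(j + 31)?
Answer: -33288356525/6406887 ≈ -5195.7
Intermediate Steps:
A(j) = (j² + 2*j)/(31 + j) (A(j) = (j + (j² + j))/(31 + j) = (j + (j + j²))/(31 + j) = (j² + 2*j)/(31 + j))
(-23539 + (-114333 + 48447))/(A(K) + 124935) - 1*5195 = (-23539 + (-114333 + 48447))/(225*(2 + 225)/(31 + 225) + 124935) - 1*5195 = (-23539 - 65886)/(225*227/256 + 124935) - 5195 = -89425/(225*(1/256)*227 + 124935) - 5195 = -89425/(51075/256 + 124935) - 5195 = -89425/32034435/256 - 5195 = -89425*256/32034435 - 5195 = -4578560/6406887 - 5195 = -33288356525/6406887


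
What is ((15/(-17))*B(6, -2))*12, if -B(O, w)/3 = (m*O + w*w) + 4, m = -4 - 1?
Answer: -11880/17 ≈ -698.82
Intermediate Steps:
m = -5
B(O, w) = -12 - 3*w² + 15*O (B(O, w) = -3*((-5*O + w*w) + 4) = -3*((-5*O + w²) + 4) = -3*((w² - 5*O) + 4) = -3*(4 + w² - 5*O) = -12 - 3*w² + 15*O)
((15/(-17))*B(6, -2))*12 = ((15/(-17))*(-12 - 3*(-2)² + 15*6))*12 = ((15*(-1/17))*(-12 - 3*4 + 90))*12 = -15*(-12 - 12 + 90)/17*12 = -15/17*66*12 = -990/17*12 = -11880/17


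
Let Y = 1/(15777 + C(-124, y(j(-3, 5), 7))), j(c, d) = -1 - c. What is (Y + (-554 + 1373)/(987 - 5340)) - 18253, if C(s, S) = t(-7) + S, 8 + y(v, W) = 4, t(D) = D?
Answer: -417568436565/22876466 ≈ -18253.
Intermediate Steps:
y(v, W) = -4 (y(v, W) = -8 + 4 = -4)
C(s, S) = -7 + S
Y = 1/15766 (Y = 1/(15777 + (-7 - 4)) = 1/(15777 - 11) = 1/15766 ≈ 6.3428e-5)
(Y + (-554 + 1373)/(987 - 5340)) - 18253 = (1/15766 + (-554 + 1373)/(987 - 5340)) - 18253 = (1/15766 + 819/(-4353)) - 18253 = (1/15766 + 819*(-1/4353)) - 18253 = (1/15766 - 273/1451) - 18253 = -4302667/22876466 - 18253 = -417568436565/22876466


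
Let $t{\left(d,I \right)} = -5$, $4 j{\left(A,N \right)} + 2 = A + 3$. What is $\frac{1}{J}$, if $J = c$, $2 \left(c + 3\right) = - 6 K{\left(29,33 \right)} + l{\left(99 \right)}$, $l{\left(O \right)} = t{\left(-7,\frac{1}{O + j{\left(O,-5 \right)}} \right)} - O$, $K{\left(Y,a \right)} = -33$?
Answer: $\frac{1}{44} \approx 0.022727$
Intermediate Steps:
$j{\left(A,N \right)} = \frac{1}{4} + \frac{A}{4}$ ($j{\left(A,N \right)} = - \frac{1}{2} + \frac{A + 3}{4} = - \frac{1}{2} + \frac{3 + A}{4} = - \frac{1}{2} + \left(\frac{3}{4} + \frac{A}{4}\right) = \frac{1}{4} + \frac{A}{4}$)
$l{\left(O \right)} = -5 - O$
$c = 44$ ($c = -3 + \frac{\left(-6\right) \left(-33\right) - 104}{2} = -3 + \frac{198 - 104}{2} = -3 + \frac{1}{2} \cdot 94 = -3 + 47 = 44$)
$J = 44$
$\frac{1}{J} = \frac{1}{44}$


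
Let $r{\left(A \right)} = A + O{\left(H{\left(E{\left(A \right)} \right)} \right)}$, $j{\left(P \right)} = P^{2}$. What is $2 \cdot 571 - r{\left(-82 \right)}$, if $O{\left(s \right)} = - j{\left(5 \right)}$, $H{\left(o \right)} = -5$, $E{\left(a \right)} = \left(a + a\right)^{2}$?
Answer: $1249$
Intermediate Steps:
$E{\left(a \right)} = 4 a^{2}$ ($E{\left(a \right)} = \left(2 a\right)^{2} = 4 a^{2}$)
$O{\left(s \right)} = -25$ ($O{\left(s \right)} = - 5^{2} = \left(-1\right) 25 = -25$)
$r{\left(A \right)} = -25 + A$ ($r{\left(A \right)} = A - 25 = -25 + A$)
$2 \cdot 571 - r{\left(-82 \right)} = 2 \cdot 571 - \left(-25 - 82\right) = 1142 - -107 = 1142 + 107 = 1249$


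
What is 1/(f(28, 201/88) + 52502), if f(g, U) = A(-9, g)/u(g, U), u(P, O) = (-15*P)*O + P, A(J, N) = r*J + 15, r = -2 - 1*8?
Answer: 2927/153673024 ≈ 1.9047e-5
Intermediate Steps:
r = -10 (r = -2 - 8 = -10)
A(J, N) = 15 - 10*J (A(J, N) = -10*J + 15 = 15 - 10*J)
u(P, O) = P - 15*O*P (u(P, O) = -15*O*P + P = P - 15*O*P)
f(g, U) = 105/(g*(1 - 15*U)) (f(g, U) = (15 - 10*(-9))/((g*(1 - 15*U))) = (15 + 90)*(1/(g*(1 - 15*U))) = 105*(1/(g*(1 - 15*U))) = 105/(g*(1 - 15*U)))
1/(f(28, 201/88) + 52502) = 1/(-105/(28*(-1 + 15*(201/88))) + 52502) = 1/(-105*1/28/(-1 + 15*(201*(1/88))) + 52502) = 1/(-105*1/28/(-1 + 15*(201/88)) + 52502) = 1/(-105*1/28/(-1 + 3015/88) + 52502) = 1/(-105*1/28/2927/88 + 52502) = 1/(-105*1/28*88/2927 + 52502) = 1/(-330/2927 + 52502) = 1/(153673024/2927) = 2927/153673024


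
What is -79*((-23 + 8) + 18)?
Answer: -237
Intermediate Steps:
-79*((-23 + 8) + 18) = -79*(-15 + 18) = -79*3 = -237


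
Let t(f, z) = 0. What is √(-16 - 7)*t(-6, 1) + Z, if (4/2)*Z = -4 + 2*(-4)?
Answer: -6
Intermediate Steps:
Z = -6 (Z = (-4 + 2*(-4))/2 = (-4 - 8)/2 = (½)*(-12) = -6)
√(-16 - 7)*t(-6, 1) + Z = √(-16 - 7)*0 - 6 = √(-23)*0 - 6 = (I*√23)*0 - 6 = 0 - 6 = -6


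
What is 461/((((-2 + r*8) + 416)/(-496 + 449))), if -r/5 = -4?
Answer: -21667/574 ≈ -37.747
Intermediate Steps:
r = 20 (r = -5*(-4) = 20)
461/((((-2 + r*8) + 416)/(-496 + 449))) = 461/((((-2 + 20*8) + 416)/(-496 + 449))) = 461/((((-2 + 160) + 416)/(-47))) = 461/(((158 + 416)*(-1/47))) = 461/((574*(-1/47))) = 461/(-574/47) = 461*(-47/574) = -21667/574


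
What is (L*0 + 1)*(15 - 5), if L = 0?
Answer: 10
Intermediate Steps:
(L*0 + 1)*(15 - 5) = (0*0 + 1)*(15 - 5) = (0 + 1)*10 = 1*10 = 10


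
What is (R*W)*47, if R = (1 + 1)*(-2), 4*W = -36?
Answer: 1692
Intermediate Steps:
W = -9 (W = (¼)*(-36) = -9)
R = -4 (R = 2*(-2) = -4)
(R*W)*47 = -4*(-9)*47 = 36*47 = 1692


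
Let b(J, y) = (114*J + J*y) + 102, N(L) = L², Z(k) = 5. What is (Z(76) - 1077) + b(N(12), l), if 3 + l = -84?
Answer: 2918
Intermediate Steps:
l = -87 (l = -3 - 84 = -87)
b(J, y) = 102 + 114*J + J*y
(Z(76) - 1077) + b(N(12), l) = (5 - 1077) + (102 + 114*12² + 12²*(-87)) = -1072 + (102 + 114*144 + 144*(-87)) = -1072 + (102 + 16416 - 12528) = -1072 + 3990 = 2918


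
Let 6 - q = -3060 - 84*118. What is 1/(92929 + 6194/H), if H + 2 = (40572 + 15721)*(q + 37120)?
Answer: 1410083356/131037636192821 ≈ 1.0761e-5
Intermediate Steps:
q = 12978 (q = 6 - (-3060 - 84*118) = 6 - (-3060 - 9912) = 6 - 1*(-12972) = 6 + 12972 = 12978)
H = 2820166712 (H = -2 + (40572 + 15721)*(12978 + 37120) = -2 + 56293*50098 = -2 + 2820166714 = 2820166712)
1/(92929 + 6194/H) = 1/(92929 + 6194/2820166712) = 1/(92929 + 6194*(1/2820166712)) = 1/(92929 + 3097/1410083356) = 1/(131037636192821/1410083356) = 1410083356/131037636192821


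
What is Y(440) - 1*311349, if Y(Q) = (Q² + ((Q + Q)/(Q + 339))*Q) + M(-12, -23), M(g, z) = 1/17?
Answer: -1552766828/13243 ≈ -1.1725e+5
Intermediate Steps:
M(g, z) = 1/17
Y(Q) = 1/17 + Q² + 2*Q²/(339 + Q) (Y(Q) = (Q² + ((Q + Q)/(Q + 339))*Q) + 1/17 = (Q² + ((2*Q)/(339 + Q))*Q) + 1/17 = (Q² + (2*Q/(339 + Q))*Q) + 1/17 = (Q² + 2*Q²/(339 + Q)) + 1/17 = 1/17 + Q² + 2*Q²/(339 + Q))
Y(440) - 1*311349 = (339 + 440 + 17*440³ + 5797*440²)/(17*(339 + 440)) - 1*311349 = (1/17)*(339 + 440 + 17*85184000 + 5797*193600)/779 - 311349 = (1/17)*(1/779)*(339 + 440 + 1448128000 + 1122299200) - 311349 = (1/17)*(1/779)*2570427979 - 311349 = 2570427979/13243 - 311349 = -1552766828/13243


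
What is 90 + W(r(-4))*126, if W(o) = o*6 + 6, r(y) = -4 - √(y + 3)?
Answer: -2178 - 756*I ≈ -2178.0 - 756.0*I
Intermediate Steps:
r(y) = -4 - √(3 + y)
W(o) = 6 + 6*o (W(o) = 6*o + 6 = 6 + 6*o)
90 + W(r(-4))*126 = 90 + (6 + 6*(-4 - √(3 - 4)))*126 = 90 + (6 + 6*(-4 - √(-1)))*126 = 90 + (6 + 6*(-4 - I))*126 = 90 + (6 + (-24 - 6*I))*126 = 90 + (-18 - 6*I)*126 = 90 + (-2268 - 756*I) = -2178 - 756*I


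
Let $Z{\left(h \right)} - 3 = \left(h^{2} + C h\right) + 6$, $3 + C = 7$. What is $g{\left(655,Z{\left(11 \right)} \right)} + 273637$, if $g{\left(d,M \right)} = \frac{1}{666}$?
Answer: $\frac{182242243}{666} \approx 2.7364 \cdot 10^{5}$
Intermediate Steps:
$C = 4$ ($C = -3 + 7 = 4$)
$Z{\left(h \right)} = 9 + h^{2} + 4 h$ ($Z{\left(h \right)} = 3 + \left(\left(h^{2} + 4 h\right) + 6\right) = 3 + \left(6 + h^{2} + 4 h\right) = 9 + h^{2} + 4 h$)
$g{\left(d,M \right)} = \frac{1}{666}$
$g{\left(655,Z{\left(11 \right)} \right)} + 273637 = \frac{1}{666} + 273637 = \frac{182242243}{666}$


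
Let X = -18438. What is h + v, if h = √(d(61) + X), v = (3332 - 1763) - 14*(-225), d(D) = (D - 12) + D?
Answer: 4719 + 2*I*√4582 ≈ 4719.0 + 135.38*I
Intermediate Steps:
d(D) = -12 + 2*D (d(D) = (-12 + D) + D = -12 + 2*D)
v = 4719 (v = 1569 + 3150 = 4719)
h = 2*I*√4582 (h = √((-12 + 2*61) - 18438) = √((-12 + 122) - 18438) = √(110 - 18438) = √(-18328) = 2*I*√4582 ≈ 135.38*I)
h + v = 2*I*√4582 + 4719 = 4719 + 2*I*√4582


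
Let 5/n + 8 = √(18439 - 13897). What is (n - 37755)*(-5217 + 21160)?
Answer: -1347716394775/2239 + 79715*√4542/4478 ≈ -6.0193e+8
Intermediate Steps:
n = 5/(-8 + √4542) (n = 5/(-8 + √(18439 - 13897)) = 5/(-8 + √4542) ≈ 0.084183)
(n - 37755)*(-5217 + 21160) = ((20/2239 + 5*√4542/4478) - 37755)*(-5217 + 21160) = (-84533425/2239 + 5*√4542/4478)*15943 = -1347716394775/2239 + 79715*√4542/4478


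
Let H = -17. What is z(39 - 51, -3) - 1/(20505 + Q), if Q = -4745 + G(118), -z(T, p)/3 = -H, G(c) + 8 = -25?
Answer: -802078/15727 ≈ -51.000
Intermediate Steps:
G(c) = -33 (G(c) = -8 - 25 = -33)
z(T, p) = -51 (z(T, p) = -(-3)*(-17) = -3*17 = -51)
Q = -4778 (Q = -4745 - 33 = -4778)
z(39 - 51, -3) - 1/(20505 + Q) = -51 - 1/(20505 - 4778) = -51 - 1/15727 = -802078/15727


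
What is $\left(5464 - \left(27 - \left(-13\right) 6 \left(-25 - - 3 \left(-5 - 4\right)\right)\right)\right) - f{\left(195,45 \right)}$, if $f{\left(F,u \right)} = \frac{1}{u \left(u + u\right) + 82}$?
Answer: $\frac{39225075}{4132} \approx 9493.0$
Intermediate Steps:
$f{\left(F,u \right)} = \frac{1}{82 + 2 u^{2}}$ ($f{\left(F,u \right)} = \frac{1}{u 2 u + 82} = \frac{1}{2 u^{2} + 82} = \frac{1}{82 + 2 u^{2}}$)
$\left(5464 - \left(27 - \left(-13\right) 6 \left(-25 - - 3 \left(-5 - 4\right)\right)\right)\right) - f{\left(195,45 \right)} = \left(5464 - \left(27 - \left(-13\right) 6 \left(-25 - - 3 \left(-5 - 4\right)\right)\right)\right) - \frac{1}{2 \left(41 + 45^{2}\right)} = \left(5464 - \left(27 + 78 \left(-25 - \left(-3\right) \left(-9\right)\right)\right)\right) - \frac{1}{2 \left(41 + 2025\right)} = \left(5464 - \left(27 + 78 \left(-25 - 27\right)\right)\right) - \frac{1}{2 \cdot 2066} = \left(5464 - \left(27 + 78 \left(-25 - 27\right)\right)\right) - \frac{1}{2} \cdot \frac{1}{2066} = \left(5464 - -4029\right) - \frac{1}{4132} = \left(5464 + \left(-27 + 4056\right)\right) - \frac{1}{4132} = \left(5464 + 4029\right) - \frac{1}{4132} = 9493 - \frac{1}{4132} = \frac{39225075}{4132}$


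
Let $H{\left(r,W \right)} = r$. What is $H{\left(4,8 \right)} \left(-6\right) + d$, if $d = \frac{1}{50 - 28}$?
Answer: $- \frac{527}{22} \approx -23.955$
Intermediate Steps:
$d = \frac{1}{22}$ ($d = \frac{1}{50 - 28} = \frac{1}{22} \approx 0.045455$)
$H{\left(4,8 \right)} \left(-6\right) + d = 4 \left(-6\right) + \frac{1}{22} = -24 + \frac{1}{22} = - \frac{527}{22}$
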